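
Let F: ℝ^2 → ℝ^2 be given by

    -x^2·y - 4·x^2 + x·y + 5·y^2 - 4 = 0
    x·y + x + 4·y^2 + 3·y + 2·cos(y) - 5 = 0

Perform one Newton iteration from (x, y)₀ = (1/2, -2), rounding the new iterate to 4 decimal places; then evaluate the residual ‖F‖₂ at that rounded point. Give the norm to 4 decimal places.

At (1/2, -2): F = (14.5000, 3.667706).
Jacobian J = [[-2·x·y - 8·x + y, -x^2 + x + 10·y], [y + 1, x + 8·y - 2·sin(y) + 3]].
At the point, J = [[-4.0000, -19.7500], [-1.0000, -10.681405]] (det J = 22.975621).
Solving J·Δ = −F gives Δ = (3.5883, 0.0074).
Then the next iterate is (x, y)₁ = (4.0883, -1.9926).
Re-evaluating at (4.0883, -1.9926): F = (-25.846152, 0.027159), so ‖F‖₂ = 25.8462.

25.8462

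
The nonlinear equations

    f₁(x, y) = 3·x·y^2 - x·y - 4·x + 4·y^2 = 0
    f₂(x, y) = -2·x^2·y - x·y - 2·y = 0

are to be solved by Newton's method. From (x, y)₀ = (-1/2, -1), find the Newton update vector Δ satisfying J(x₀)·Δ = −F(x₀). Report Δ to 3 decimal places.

(0.222, 0.889)

At (-1/2, -1): F = (4.000, 2.000).
Jacobian J = [[3·y^2 - y - 4, 6·x·y - x + 8·y], [-4·x·y - y, -2·x^2 - x - 2]].
At the point, J = [[0.000, -4.500], [-1.000, -2.000]] (det J = -4.500).
Solving J·Δ = −F gives Δ = (0.222, 0.889).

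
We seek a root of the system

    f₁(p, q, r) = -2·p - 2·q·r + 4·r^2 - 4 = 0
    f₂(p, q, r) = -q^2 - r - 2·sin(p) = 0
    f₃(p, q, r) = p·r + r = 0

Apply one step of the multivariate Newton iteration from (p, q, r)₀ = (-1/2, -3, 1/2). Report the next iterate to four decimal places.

(-0.9404, -1.7152, 0.4404)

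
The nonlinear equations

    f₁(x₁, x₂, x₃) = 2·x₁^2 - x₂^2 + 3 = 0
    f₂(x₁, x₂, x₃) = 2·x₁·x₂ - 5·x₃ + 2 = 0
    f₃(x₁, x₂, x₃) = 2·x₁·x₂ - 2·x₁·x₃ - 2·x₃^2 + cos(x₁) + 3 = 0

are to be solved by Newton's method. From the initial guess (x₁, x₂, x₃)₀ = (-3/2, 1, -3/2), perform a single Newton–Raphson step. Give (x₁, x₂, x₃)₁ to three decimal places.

(-0.795, 2.135, -0.599)

At (-3/2, 1, -3/2): F = (6.500, 6.500, -8.92926).
Jacobian J = [[4·x₁, -2·x₂, 0], [2·x₂, 2·x₁, -5], [2·x₂ - 2·x₃ - sin(x₁), 2·x₁, -2·x₁ - 4·x₃]].
At the point, J = [[-6.000, -2.000, 0.000], [2.000, -3.000, -5.000], [5.99749, -3.000, 9.000]] (det J = 347.97495).
Solving J·Δ = −F gives Δ = (0.705, 1.135, 0.901).
Then the next iterate is (x₁, x₂, x₃)₁ = (-0.795, 2.135, -0.599).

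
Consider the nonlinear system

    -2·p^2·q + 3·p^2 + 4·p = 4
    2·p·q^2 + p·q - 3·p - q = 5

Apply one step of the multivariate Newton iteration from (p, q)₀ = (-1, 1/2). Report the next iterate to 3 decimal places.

(3.250, -2.500)

At (-1, 1/2): F = (-6.000, -3.500).
Jacobian J = [[-4·p·q + 6·p + 4, -2·p^2], [2·q^2 + q - 3, 4·p·q + p - 1]].
At the point, J = [[0.000, -2.000], [-2.000, -4.000]] (det J = -4.000).
Solving J·Δ = −F gives Δ = (4.250, -3.000).
Then the next iterate is (p, q)₁ = (3.250, -2.500).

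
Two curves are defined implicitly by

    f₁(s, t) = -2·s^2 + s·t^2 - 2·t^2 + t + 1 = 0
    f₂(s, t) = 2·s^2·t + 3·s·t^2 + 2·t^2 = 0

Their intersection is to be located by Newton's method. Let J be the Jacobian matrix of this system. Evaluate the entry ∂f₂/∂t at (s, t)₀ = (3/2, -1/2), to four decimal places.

-2.0000

∂f₂/∂t = 2·s^2 + 6·s·t + 4·t.
At (3/2, -1/2) this is -2.0000.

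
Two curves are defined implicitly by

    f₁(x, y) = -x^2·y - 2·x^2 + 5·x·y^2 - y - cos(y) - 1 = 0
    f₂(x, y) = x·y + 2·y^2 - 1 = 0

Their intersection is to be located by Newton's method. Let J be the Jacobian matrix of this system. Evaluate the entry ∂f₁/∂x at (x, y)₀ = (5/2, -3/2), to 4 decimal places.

8.7500

∂f₁/∂x = -2·x·y - 4·x + 5·y^2.
At (5/2, -3/2) this is 8.7500.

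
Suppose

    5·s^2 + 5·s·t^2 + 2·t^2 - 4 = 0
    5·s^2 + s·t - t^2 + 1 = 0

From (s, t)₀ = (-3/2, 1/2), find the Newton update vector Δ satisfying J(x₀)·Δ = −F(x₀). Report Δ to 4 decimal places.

At (-3/2, 1/2): F = (5.8750, 11.2500).
Jacobian J = [[10·s + 5·t^2, 10·s·t + 4·t], [10·s + t, s - 2·t]].
At the point, J = [[-13.7500, -5.5000], [-14.5000, -2.5000]] (det J = -45.3750).
Solving J·Δ = −F gives Δ = (1.0399, -1.5317).

(1.0399, -1.5317)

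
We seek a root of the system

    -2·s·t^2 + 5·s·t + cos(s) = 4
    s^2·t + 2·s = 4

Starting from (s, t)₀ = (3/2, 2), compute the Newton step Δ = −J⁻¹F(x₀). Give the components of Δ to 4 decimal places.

(-0.3570, -0.2860)

At (3/2, 2): F = (-0.929263, 3.5000).
Jacobian J = [[-2·t^2 + 5·t - sin(s), -4·s·t + 5·s], [2·s·t + 2, s^2]].
At the point, J = [[1.002505, -4.5000], [8.0000, 2.2500]] (det J = 38.255636).
Solving J·Δ = −F gives Δ = (-0.3570, -0.2860).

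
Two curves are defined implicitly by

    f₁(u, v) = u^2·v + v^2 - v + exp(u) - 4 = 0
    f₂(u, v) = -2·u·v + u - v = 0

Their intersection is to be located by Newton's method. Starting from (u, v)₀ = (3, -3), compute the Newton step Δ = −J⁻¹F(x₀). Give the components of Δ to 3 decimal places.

(-1.944, 1.484)

At (3, -3): F = (1.08554, 24.000).
Jacobian J = [[2·u·v + exp(u), u^2 + 2·v - 1], [-2·v + 1, -2·u - 1]].
At the point, J = [[2.08554, 2.000], [7.000, -7.000]] (det J = -28.59876).
Solving J·Δ = −F gives Δ = (-1.944, 1.484).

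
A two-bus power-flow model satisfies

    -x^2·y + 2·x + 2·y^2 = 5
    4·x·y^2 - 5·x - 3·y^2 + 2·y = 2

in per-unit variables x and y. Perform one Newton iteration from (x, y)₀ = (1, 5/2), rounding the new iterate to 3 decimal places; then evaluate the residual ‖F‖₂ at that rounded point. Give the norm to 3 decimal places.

At (1, 5/2): F = (7.000, 4.250).
Jacobian J = [[-2·x·y + 2, -x^2 + 4·y], [4·y^2 - 5, 8·x·y - 6·y + 2]].
At the point, J = [[-3.000, 9.000], [20.000, 7.000]] (det J = -201.000).
Solving J·Δ = −F gives Δ = (0.053, -0.760).
Then the next iterate is (x, y)₁ = (1.053, 1.740).
Re-evaluating at (1.053, 1.740): F = (1.23187, -0.11555), so ‖F‖₂ = 1.237.

1.237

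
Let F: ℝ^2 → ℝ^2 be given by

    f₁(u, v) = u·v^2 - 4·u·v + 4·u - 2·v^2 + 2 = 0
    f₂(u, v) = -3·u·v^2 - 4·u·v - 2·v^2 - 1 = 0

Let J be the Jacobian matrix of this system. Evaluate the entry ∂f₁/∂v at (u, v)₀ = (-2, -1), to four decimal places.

16.0000

∂f₁/∂v = 2·u·v - 4·u - 4·v.
At (-2, -1) this is 16.0000.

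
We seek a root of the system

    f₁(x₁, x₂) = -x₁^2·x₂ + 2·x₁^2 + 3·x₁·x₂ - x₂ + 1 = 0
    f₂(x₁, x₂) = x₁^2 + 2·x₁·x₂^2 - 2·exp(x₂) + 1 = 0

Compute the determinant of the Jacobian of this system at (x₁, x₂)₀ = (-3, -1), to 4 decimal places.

-312.5491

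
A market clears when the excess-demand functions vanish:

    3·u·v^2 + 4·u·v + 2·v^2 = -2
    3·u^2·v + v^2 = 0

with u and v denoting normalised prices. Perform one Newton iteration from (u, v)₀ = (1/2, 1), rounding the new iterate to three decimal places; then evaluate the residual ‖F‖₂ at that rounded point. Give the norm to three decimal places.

At (1/2, 1): F = (7.500, 1.750).
Jacobian J = [[3·v^2 + 4·v, 6·u·v + 4·u + 4·v], [6·u·v, 3·u^2 + 2·v]].
At the point, J = [[7.000, 9.000], [3.000, 2.750]] (det J = -7.750).
Solving J·Δ = −F gives Δ = (0.629, -1.323).
Then the next iterate is (u, v)₁ = (1.129, -0.323).
Re-evaluating at (1.129, -0.323): F = (1.10335, -1.13080), so ‖F‖₂ = 1.580.

1.580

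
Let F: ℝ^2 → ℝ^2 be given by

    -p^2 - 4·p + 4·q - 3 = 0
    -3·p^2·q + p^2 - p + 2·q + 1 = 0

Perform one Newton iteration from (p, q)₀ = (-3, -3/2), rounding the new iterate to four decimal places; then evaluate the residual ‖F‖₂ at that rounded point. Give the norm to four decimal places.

13.7363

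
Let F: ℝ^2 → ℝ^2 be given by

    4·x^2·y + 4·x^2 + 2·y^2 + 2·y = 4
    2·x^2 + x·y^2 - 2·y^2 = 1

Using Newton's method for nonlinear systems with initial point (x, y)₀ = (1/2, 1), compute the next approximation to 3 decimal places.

(0.678, 0.511)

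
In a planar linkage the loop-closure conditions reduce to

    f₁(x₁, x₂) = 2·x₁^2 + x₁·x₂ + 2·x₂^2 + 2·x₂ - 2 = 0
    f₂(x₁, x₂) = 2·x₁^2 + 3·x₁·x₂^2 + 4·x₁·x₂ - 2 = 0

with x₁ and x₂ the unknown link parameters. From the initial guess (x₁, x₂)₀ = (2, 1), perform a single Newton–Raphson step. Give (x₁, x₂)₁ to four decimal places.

At (2, 1): F = (12.0000, 20.0000).
Jacobian J = [[4·x₁ + x₂, x₁ + 4·x₂ + 2], [4·x₁ + 3·x₂^2 + 4·x₂, 6·x₁·x₂ + 4·x₁]].
At the point, J = [[9.0000, 8.0000], [15.0000, 20.0000]] (det J = 60.0000).
Solving J·Δ = −F gives Δ = (-1.3333, 0.0000).
Then the next iterate is (x₁, x₂)₁ = (0.6667, 1.0000).

(0.6667, 1.0000)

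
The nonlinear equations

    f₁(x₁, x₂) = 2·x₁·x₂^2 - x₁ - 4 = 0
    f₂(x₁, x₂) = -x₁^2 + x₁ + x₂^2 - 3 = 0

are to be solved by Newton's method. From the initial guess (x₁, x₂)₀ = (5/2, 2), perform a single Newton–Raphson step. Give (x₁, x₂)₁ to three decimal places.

(1.491, 1.678)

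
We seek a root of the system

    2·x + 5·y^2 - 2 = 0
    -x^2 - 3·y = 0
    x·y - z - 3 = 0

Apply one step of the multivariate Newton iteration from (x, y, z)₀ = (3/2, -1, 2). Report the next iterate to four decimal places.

(1.2083, -0.4583, -3.3958)

At (3/2, -1, 2): F = (6.0000, 0.7500, -6.5000).
Jacobian J = [[2, 10·y, 0], [-2·x, -3, 0], [y, x, -1]].
At the point, J = [[2.0000, -10.0000, 0.0000], [-3.0000, -3.0000, 0.0000], [-1.0000, 1.5000, -1.0000]] (det J = 36.0000).
Solving J·Δ = −F gives Δ = (-0.2917, 0.5417, -5.3958).
Then the next iterate is (x, y, z)₁ = (1.2083, -0.4583, -3.3958).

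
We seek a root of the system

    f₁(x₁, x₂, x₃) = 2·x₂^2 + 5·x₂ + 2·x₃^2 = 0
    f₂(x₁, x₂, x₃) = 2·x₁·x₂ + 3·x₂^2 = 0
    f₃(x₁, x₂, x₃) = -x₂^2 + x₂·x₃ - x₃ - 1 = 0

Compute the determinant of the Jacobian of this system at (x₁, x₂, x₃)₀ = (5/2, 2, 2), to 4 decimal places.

-116.0000

J = [[0, 4·x₂ + 5, 4·x₃], [2·x₂, 2·x₁ + 6·x₂, 0], [0, -2·x₂ + x₃, x₂ - 1]].
At the point, J = [[0.0000, 13.0000, 8.0000], [4.0000, 17.0000, 0.0000], [0.0000, -2.0000, 1.0000]].
det J = -116.0000.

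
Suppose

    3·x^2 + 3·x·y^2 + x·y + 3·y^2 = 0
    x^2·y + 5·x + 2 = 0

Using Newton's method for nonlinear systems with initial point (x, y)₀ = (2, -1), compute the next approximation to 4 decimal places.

(-0.8333, -2.2917)

At (2, -1): F = (19.0000, 8.0000).
Jacobian J = [[6·x + 3·y^2 + y, 6·x·y + x + 6·y], [2·x·y + 5, x^2]].
At the point, J = [[14.0000, -16.0000], [1.0000, 4.0000]] (det J = 72.0000).
Solving J·Δ = −F gives Δ = (-2.8333, -1.2917).
Then the next iterate is (x, y)₁ = (-0.8333, -2.2917).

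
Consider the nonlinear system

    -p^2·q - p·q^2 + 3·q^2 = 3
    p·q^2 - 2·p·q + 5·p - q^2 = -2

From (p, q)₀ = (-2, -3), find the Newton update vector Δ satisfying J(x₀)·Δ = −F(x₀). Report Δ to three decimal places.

At (-2, -3): F = (54.000, -47.000).
Jacobian J = [[-2·p·q - q^2, -p^2 - 2·p·q + 6·q], [q^2 - 2·q + 5, 2·p·q - 2·p - 2·q]].
At the point, J = [[-21.000, -34.000], [20.000, 22.000]] (det J = 218.000).
Solving J·Δ = −F gives Δ = (1.881, 0.427).

(1.881, 0.427)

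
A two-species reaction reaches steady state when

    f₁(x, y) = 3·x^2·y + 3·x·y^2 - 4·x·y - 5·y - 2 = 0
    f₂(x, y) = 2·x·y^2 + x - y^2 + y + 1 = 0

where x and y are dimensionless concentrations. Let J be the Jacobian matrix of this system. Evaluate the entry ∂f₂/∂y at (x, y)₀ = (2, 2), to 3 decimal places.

13.000

∂f₂/∂y = 4·x·y - 2·y + 1.
At (2, 2) this is 13.000.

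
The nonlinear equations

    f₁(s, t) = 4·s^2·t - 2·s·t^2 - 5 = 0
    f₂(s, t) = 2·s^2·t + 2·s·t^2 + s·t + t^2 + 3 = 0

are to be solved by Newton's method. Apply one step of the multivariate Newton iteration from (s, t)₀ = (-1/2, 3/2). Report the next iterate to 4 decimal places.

(-1.5000, -0.8125)

At (-1/2, 3/2): F = (-1.2500, 3.0000).
Jacobian J = [[8·s·t - 2·t^2, 4·s^2 - 4·s·t], [4·s·t + 2·t^2 + t, 2·s^2 + 4·s·t + s + 2·t]].
At the point, J = [[-10.5000, 4.0000], [3.0000, 0.0000]] (det J = -12.0000).
Solving J·Δ = −F gives Δ = (-1.0000, -2.3125).
Then the next iterate is (s, t)₁ = (-1.5000, -0.8125).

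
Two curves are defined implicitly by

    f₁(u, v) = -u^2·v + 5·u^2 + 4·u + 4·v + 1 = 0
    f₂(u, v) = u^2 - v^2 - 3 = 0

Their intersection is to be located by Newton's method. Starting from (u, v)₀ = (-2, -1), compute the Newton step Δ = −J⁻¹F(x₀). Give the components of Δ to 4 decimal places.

(0.6500, 1.3000)

At (-2, -1): F = (13.0000, 0.0000).
Jacobian J = [[-2·u·v + 10·u + 4, -u^2 + 4], [2·u, -2·v]].
At the point, J = [[-20.0000, 0.0000], [-4.0000, 2.0000]] (det J = -40.0000).
Solving J·Δ = −F gives Δ = (0.6500, 1.3000).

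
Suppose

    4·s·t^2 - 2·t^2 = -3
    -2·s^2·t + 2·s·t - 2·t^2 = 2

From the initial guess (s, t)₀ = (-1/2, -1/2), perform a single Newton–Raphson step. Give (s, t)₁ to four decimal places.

(-1.4412, -0.7647)

At (-1/2, -1/2): F = (2.0000, -1.7500).
Jacobian J = [[4·t^2, 8·s·t - 4·t], [-4·s·t + 2·t, -2·s^2 + 2·s - 4·t]].
At the point, J = [[1.0000, 4.0000], [-2.0000, 0.5000]] (det J = 8.5000).
Solving J·Δ = −F gives Δ = (-0.9412, -0.2647).
Then the next iterate is (s, t)₁ = (-1.4412, -0.7647).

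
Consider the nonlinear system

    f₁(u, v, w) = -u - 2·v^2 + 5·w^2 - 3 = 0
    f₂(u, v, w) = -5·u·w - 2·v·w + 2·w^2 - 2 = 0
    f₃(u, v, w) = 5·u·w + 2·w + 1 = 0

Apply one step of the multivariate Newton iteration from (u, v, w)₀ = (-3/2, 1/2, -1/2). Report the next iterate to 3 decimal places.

At (-3/2, 1/2, -1/2): F = (-0.750, -4.750, 3.750).
Jacobian J = [[-1, -4·v, 10·w], [-5·w, -2·w, -5·u - 2·v + 4·w], [5·w, 0, 5·u + 2]].
At the point, J = [[-1.000, -2.000, -5.000], [2.500, 1.000, 4.500], [-2.500, 0.000, -5.500]] (det J = -12.000).
Solving J·Δ = −F gives Δ = (3.448, 0.115, -0.885).
Then the next iterate is (u, v, w)₁ = (1.948, 0.615, -1.385).

(1.948, 0.615, -1.385)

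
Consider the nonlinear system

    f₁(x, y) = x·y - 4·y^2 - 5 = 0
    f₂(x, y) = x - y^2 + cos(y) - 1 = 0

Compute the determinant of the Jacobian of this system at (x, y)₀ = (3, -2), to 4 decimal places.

J = [[y, x - 8·y], [1, -2·y - sin(y)]].
At the point, J = [[-2.0000, 19.0000], [1.0000, 4.909297]].
det J = -28.8186.

-28.8186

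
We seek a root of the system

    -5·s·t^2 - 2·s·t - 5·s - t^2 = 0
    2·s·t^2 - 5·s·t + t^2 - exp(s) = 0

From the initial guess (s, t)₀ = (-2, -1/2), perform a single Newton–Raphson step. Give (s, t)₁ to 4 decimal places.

At (-2, -1/2): F = (10.2500, -5.885335).
Jacobian J = [[-5·t^2 - 2·t - 5, -10·s·t - 2·s - 2·t], [2·t^2 - 5·t - exp(s), 4·s·t - 5·s + 2·t]].
At the point, J = [[-5.2500, -5.0000], [2.864665, 13.0000]] (det J = -53.926676).
Solving J·Δ = −F gives Δ = (1.9253, 0.0285).
Then the next iterate is (s, t)₁ = (-0.0747, -0.4715).

(-0.0747, -0.4715)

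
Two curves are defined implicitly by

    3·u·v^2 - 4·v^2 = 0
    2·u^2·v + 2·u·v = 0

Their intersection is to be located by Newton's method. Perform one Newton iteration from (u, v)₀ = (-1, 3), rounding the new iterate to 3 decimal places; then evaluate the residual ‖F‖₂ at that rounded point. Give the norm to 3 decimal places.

15.750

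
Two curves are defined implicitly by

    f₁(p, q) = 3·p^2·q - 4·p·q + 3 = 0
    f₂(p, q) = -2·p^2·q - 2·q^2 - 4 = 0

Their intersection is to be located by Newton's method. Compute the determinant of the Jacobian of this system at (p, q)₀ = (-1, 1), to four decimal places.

J = [[6·p·q - 4·q, 3·p^2 - 4·p], [-4·p·q, -2·p^2 - 4·q]].
At the point, J = [[-10.0000, 7.0000], [4.0000, -6.0000]].
det J = 32.0000.

32.0000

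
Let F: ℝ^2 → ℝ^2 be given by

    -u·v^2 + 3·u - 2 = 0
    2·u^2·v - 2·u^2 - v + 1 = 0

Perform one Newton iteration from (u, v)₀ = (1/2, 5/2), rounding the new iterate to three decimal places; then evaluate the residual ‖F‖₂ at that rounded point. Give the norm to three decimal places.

1.029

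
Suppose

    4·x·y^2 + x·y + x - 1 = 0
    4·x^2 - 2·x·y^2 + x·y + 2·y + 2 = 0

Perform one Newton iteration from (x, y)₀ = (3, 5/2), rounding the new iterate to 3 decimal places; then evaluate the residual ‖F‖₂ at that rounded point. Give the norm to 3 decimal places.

21.339

At (3, 5/2): F = (84.500, 13.000).
Jacobian J = [[4·y^2 + y + 1, 8·x·y + x], [8·x - 2·y^2 + y, -4·x·y + x + 2]].
At the point, J = [[28.500, 63.000], [14.000, -25.000]] (det J = -1594.500).
Solving J·Δ = −F gives Δ = (-1.839, -0.510).
Then the next iterate is (x, y)₁ = (1.161, 1.990).
Re-evaluating at (1.161, 1.990): F = (20.86209, 4.48672), so ‖F‖₂ = 21.339.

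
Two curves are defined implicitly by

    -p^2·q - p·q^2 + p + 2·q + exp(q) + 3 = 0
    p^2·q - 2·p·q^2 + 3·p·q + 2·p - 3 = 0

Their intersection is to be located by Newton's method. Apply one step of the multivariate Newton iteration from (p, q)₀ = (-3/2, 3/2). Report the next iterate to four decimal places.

At (-3/2, 3/2): F = (8.981689, -2.6250).
Jacobian J = [[-2·p·q - q^2 + 1, -p^2 - 2·p·q + exp(q) + 2], [2·p·q - 2·q^2 + 3·q + 2, p^2 - 4·p·q + 3·p]].
At the point, J = [[3.2500, 8.731689], [-2.5000, 6.7500]] (det J = 43.766723).
Solving J·Δ = −F gives Δ = (-1.9089, -0.3181).
Then the next iterate is (p, q)₁ = (-3.4089, 1.1819).

(-3.4089, 1.1819)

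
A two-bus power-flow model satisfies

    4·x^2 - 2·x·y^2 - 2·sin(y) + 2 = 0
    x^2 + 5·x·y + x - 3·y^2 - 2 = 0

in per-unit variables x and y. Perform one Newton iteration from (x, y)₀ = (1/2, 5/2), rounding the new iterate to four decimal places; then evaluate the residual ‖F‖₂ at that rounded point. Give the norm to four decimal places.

3.8156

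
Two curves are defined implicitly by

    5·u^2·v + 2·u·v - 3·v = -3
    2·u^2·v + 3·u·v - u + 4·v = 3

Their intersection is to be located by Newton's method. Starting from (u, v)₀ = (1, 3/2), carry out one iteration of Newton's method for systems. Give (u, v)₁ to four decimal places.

(0.6532, 0.8105)

At (1, 3/2): F = (9.0000, 9.5000).
Jacobian J = [[10·u·v + 2·v, 5·u^2 + 2·u - 3], [4·u·v + 3·v - 1, 2·u^2 + 3·u + 4]].
At the point, J = [[18.0000, 4.0000], [9.5000, 9.0000]] (det J = 124.0000).
Solving J·Δ = −F gives Δ = (-0.3468, -0.6895).
Then the next iterate is (u, v)₁ = (0.6532, 0.8105).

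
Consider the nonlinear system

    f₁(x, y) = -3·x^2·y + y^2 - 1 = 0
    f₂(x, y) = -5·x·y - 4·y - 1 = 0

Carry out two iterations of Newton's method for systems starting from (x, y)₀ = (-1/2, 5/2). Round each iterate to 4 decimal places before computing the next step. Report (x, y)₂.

(-0.8758, 2.7088)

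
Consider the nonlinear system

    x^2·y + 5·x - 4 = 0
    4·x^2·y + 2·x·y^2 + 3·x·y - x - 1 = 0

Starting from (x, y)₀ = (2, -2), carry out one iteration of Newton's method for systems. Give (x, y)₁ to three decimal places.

At (2, -2): F = (-2.000, -31.000).
Jacobian J = [[2·x·y + 5, x^2], [8·x·y + 2·y^2 + 3·y - 1, 4·x^2 + 4·x·y + 3·x]].
At the point, J = [[-3.000, 4.000], [-31.000, 6.000]] (det J = 106.000).
Solving J·Δ = −F gives Δ = (-1.057, -0.292).
Then the next iterate is (x, y)₁ = (0.943, -2.292).

(0.943, -2.292)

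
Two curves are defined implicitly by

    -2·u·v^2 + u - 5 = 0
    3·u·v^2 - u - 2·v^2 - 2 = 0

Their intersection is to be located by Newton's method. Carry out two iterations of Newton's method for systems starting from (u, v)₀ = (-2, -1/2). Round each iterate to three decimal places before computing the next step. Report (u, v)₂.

(20.785, 0.836)

At (-2, -1/2): F = (-6.000, -2.000).
Jacobian J = [[-2·v^2 + 1, -4·u·v], [3·v^2 - 1, 6·u·v - 4·v]].
At the point, J = [[0.500, -4.000], [-0.250, 8.000]] (det J = 3.000).
Solving J·Δ = −F gives Δ = (18.667, 0.833).
Then the next iterate is (u, v)₁ = (16.667, 0.333).
Round to (16.667, 0.333) and repeat: F = (7.97063, -13.34422), J = [[0.77822, -22.20044], [-0.66733, 31.96867]].
Δ = (4.118, 0.503), so (u, v)₂ = (20.785, 0.836).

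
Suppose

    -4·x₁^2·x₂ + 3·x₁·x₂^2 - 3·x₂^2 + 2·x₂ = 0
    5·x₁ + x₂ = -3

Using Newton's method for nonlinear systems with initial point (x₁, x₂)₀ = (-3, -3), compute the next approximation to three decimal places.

(-0.600, 0.000)

At (-3, -3): F = (-6.000, -15.000).
Jacobian J = [[-8·x₁·x₂ + 3·x₂^2, -4·x₁^2 + 6·x₁·x₂ - 6·x₂ + 2], [5, 1]].
At the point, J = [[-45.000, 38.000], [5.000, 1.000]] (det J = -235.000).
Solving J·Δ = −F gives Δ = (2.400, 3.000).
Then the next iterate is (x₁, x₂)₁ = (-0.600, 0.000).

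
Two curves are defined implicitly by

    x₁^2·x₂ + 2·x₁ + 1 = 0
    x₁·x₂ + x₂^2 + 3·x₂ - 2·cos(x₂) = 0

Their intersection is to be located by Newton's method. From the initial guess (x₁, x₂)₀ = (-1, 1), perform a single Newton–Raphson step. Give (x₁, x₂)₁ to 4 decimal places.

(-2.9194, 1.0000)

At (-1, 1): F = (0.0000, 1.919395).
Jacobian J = [[2·x₁·x₂ + 2, x₁^2], [x₂, x₁ + 2·x₂ + 2·sin(x₂) + 3]].
At the point, J = [[0.0000, 1.0000], [1.0000, 5.682942]] (det J = -1.0000).
Solving J·Δ = −F gives Δ = (-1.9194, 0.0000).
Then the next iterate is (x₁, x₂)₁ = (-2.9194, 1.0000).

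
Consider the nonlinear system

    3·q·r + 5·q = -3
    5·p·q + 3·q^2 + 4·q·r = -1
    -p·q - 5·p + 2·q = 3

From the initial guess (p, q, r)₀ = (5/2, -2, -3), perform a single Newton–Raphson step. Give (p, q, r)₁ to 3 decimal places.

(-4.025, 8.148, -7.932)

At (5/2, -2, -3): F = (11.000, 12.000, -14.500).
Jacobian J = [[0, 3·r + 5, 3·q], [5·q, 5·p + 6·q + 4·r, 4·q], [-q - 5, -p + 2, 0]].
At the point, J = [[0.000, -4.000, -6.000], [-10.000, -11.500, -8.000], [-3.000, -0.500, 0.000]] (det J = 81.000).
Solving J·Δ = −F gives Δ = (-6.525, 10.148, -4.932).
Then the next iterate is (p, q, r)₁ = (-4.025, 8.148, -7.932).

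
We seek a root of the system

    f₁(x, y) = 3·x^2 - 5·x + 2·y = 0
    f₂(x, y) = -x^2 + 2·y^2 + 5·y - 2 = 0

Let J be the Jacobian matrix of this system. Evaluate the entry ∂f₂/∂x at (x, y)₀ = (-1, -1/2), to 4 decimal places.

∂f₂/∂x = -2·x.
At (-1, -1/2) this is 2.0000.

2.0000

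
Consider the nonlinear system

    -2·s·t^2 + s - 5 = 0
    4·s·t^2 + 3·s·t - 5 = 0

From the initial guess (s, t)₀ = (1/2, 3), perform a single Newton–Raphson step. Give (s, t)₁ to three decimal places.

(2.407, -4.654)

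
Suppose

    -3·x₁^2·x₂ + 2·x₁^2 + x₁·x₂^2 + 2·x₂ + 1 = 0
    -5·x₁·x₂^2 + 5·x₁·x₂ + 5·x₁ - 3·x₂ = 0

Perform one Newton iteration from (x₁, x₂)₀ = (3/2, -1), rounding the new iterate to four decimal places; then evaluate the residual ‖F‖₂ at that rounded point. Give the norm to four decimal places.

At (3/2, -1): F = (11.7500, -4.5000).
Jacobian J = [[-6·x₁·x₂ + 4·x₁ + x₂^2, -3·x₁^2 + 2·x₁·x₂ + 2], [-5·x₂^2 + 5·x₂ + 5, -10·x₁·x₂ + 5·x₁ - 3]].
At the point, J = [[16.0000, -7.7500], [-5.0000, 19.5000]] (det J = 273.2500).
Solving J·Δ = −F gives Δ = (-0.7109, 0.0485).
Then the next iterate is (x₁, x₂)₁ = (0.7891, -0.9515).
Re-evaluating at (0.7891, -0.9515): F = (2.834208, -0.526211), so ‖F‖₂ = 2.8826.

2.8826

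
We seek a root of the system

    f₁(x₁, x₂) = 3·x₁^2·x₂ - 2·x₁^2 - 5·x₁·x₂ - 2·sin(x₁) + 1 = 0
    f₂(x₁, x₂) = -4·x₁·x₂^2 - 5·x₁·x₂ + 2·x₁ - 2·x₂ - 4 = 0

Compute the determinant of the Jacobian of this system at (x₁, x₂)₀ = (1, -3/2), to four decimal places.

-31.9030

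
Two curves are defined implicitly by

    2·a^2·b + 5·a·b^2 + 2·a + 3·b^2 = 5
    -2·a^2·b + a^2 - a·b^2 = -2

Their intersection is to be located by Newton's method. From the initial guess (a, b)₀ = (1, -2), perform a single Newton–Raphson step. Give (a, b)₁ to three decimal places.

(0.327, -1.481)

At (1, -2): F = (25.000, 3.000).
Jacobian J = [[4·a·b + 5·b^2 + 2, 2·a^2 + 10·a·b + 6·b], [-4·a·b + 2·a - b^2, -2·a^2 - 2·a·b]].
At the point, J = [[14.000, -30.000], [6.000, 2.000]] (det J = 208.000).
Solving J·Δ = −F gives Δ = (-0.673, 0.519).
Then the next iterate is (a, b)₁ = (0.327, -1.481).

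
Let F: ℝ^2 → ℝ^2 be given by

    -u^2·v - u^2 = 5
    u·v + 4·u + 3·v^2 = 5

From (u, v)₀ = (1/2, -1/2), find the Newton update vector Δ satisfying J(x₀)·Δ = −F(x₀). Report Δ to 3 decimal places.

(-5.735, -9.029)

At (1/2, -1/2): F = (-5.125, -2.500).
Jacobian J = [[-2·u·v - 2·u, -u^2], [v + 4, u + 6·v]].
At the point, J = [[-0.500, -0.250], [3.500, -2.500]] (det J = 2.125).
Solving J·Δ = −F gives Δ = (-5.735, -9.029).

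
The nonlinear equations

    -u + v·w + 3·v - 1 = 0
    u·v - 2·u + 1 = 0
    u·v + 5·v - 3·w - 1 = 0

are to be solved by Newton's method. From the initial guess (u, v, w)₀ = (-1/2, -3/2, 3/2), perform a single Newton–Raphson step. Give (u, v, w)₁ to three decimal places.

At (-1/2, -3/2, 3/2): F = (-7.250, 2.750, -12.250).
Jacobian J = [[-1, w + 3, v], [v - 2, u, 0], [v, u + 5, -3]].
At the point, J = [[-1.000, 4.500, -1.500], [-3.500, -0.500, 0.000], [-1.500, 4.500, -3.000]] (det J = -24.000).
Solving J·Δ = −F gives Δ = (0.703, 0.578, -3.568).
Then the next iterate is (u, v, w)₁ = (0.203, -0.922, -2.068).

(0.203, -0.922, -2.068)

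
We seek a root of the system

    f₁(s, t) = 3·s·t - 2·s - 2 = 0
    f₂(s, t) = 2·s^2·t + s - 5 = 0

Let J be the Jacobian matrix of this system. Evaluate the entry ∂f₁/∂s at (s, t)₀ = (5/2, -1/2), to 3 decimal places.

-3.500

∂f₁/∂s = 3·t - 2.
At (5/2, -1/2) this is -3.500.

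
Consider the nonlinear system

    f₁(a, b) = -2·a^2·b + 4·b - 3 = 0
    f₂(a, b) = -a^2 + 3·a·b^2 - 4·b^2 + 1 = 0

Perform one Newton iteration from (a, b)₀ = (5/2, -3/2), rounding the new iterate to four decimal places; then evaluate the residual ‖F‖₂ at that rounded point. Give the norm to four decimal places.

1.8022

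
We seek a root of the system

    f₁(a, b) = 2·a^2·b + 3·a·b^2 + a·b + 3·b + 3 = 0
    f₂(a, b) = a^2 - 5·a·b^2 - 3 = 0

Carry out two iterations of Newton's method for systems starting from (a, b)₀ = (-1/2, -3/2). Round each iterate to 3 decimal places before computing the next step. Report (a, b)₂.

(-1.411, -0.481)

At (-1/2, -3/2): F = (-4.875, 2.875).
Jacobian J = [[4·a·b + 3·b^2 + b, 2·a^2 + 6·a·b + a + 3], [2·a - 5·b^2, -10·a·b]].
At the point, J = [[8.250, 7.500], [-12.250, -7.500]] (det J = 30.000).
Solving J·Δ = −F gives Δ = (-0.500, 1.200).
Then the next iterate is (a, b)₁ = (-1.000, -0.300).
Round to (-1.000, -0.300) and repeat: F = (1.530, -1.550), J = [[1.170, 5.800], [-2.450, -3.000]].
Δ = (-0.411, -0.181), so (a, b)₂ = (-1.411, -0.481).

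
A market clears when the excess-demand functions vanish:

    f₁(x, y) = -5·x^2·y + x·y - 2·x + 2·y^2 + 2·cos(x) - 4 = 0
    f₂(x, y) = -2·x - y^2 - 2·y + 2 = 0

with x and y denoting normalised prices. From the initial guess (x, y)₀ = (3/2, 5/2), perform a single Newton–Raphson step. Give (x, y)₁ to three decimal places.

(1.009, 0.890)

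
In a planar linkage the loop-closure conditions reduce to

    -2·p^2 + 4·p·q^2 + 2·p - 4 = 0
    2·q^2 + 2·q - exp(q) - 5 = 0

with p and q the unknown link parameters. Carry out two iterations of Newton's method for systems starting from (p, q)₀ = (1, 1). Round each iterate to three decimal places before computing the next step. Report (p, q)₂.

At (1, 1): F = (0.000, -3.71828).
Jacobian J = [[-4·p + 4·q^2 + 2, 8·p·q], [0, 4·q - exp(q) + 2]].
At the point, J = [[2.000, 8.000], [0.000, 3.28172]] (det J = 6.56344).
Solving J·Δ = −F gives Δ = (-4.532, 1.133).
Then the next iterate is (p, q)₁ = (-3.532, 2.133).
Round to (-3.532, 2.133) and repeat: F = (-100.29205, -0.07477), J = [[34.32676, -60.27005], [0.000, 2.09185]].
Δ = (2.984, 0.036), so (p, q)₂ = (-0.548, 2.169).

(-0.548, 2.169)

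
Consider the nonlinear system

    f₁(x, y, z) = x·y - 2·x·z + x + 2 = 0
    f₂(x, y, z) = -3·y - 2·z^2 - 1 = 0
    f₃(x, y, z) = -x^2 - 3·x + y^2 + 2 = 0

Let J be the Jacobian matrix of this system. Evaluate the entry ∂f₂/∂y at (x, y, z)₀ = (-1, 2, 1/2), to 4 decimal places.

∂f₂/∂y = -3.
At (-1, 2, 1/2) this is -3.0000.

-3.0000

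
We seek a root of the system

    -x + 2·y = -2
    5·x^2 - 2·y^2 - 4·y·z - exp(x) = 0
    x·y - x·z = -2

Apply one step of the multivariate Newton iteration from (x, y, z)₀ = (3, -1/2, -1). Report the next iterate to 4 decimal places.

(0.7016, -0.6492, -0.3656)

At (3, -1/2, -1): F = (-2.0000, 22.414463, 3.5000).
Jacobian J = [[-1, 2, 0], [10·x - exp(x), -4·y - 4·z, -4·y], [y - z, x, -x]].
At the point, J = [[-1.0000, 2.0000, 0.0000], [9.914463, 6.0000, 2.0000], [0.5000, 3.0000, -3.0000]] (det J = 85.486778).
Solving J·Δ = −F gives Δ = (-2.2984, -0.1492, 0.6344).
Then the next iterate is (x, y, z)₁ = (0.7016, -0.6492, -0.3656).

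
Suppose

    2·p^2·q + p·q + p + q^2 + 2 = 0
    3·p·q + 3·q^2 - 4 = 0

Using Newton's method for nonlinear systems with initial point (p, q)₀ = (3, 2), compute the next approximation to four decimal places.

At (3, 2): F = (51.0000, 26.0000).
Jacobian J = [[4·p·q + q + 1, 2·p^2 + p + 2·q], [3·q, 3·p + 6·q]].
At the point, J = [[27.0000, 25.0000], [6.0000, 21.0000]] (det J = 417.0000).
Solving J·Δ = −F gives Δ = (-1.0096, -0.9496).
Then the next iterate is (p, q)₁ = (1.9904, 1.0504).

(1.9904, 1.0504)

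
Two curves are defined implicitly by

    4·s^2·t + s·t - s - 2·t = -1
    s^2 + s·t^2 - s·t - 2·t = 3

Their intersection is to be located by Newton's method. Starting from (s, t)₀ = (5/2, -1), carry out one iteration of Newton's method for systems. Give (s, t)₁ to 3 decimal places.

(2.660, 0.197)

At (5/2, -1): F = (-27.000, 10.250).
Jacobian J = [[8·s·t + t - 1, 4·s^2 + s - 2], [2·s + t^2 - t, 2·s·t - s - 2]].
At the point, J = [[-22.000, 25.500], [7.000, -9.500]] (det J = 30.500).
Solving J·Δ = −F gives Δ = (0.160, 1.197).
Then the next iterate is (s, t)₁ = (2.660, 0.197).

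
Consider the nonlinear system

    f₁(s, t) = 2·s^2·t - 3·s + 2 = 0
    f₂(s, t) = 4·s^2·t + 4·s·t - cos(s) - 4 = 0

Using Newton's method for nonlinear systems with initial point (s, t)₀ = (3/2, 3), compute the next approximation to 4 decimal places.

At (3/2, 3): F = (11.0000, 40.929263).
Jacobian J = [[4·s·t - 3, 2·s^2], [8·s·t + 4·t + sin(s), 4·s^2 + 4·s]].
At the point, J = [[15.0000, 4.5000], [48.997495, 15.0000]] (det J = 4.511273).
Solving J·Δ = −F gives Δ = (4.2519, -16.6176).
Then the next iterate is (s, t)₁ = (5.7519, -13.6176).

(5.7519, -13.6176)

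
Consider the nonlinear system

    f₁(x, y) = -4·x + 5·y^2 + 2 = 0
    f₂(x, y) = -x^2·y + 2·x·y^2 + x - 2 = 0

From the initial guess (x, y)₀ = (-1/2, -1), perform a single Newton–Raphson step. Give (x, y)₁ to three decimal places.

(0.788, -0.615)

At (-1/2, -1): F = (9.000, -3.250).
Jacobian J = [[-4, 10·y], [-2·x·y + 2·y^2 + 1, -x^2 + 4·x·y]].
At the point, J = [[-4.000, -10.000], [2.000, 1.750]] (det J = 13.000).
Solving J·Δ = −F gives Δ = (1.288, 0.385).
Then the next iterate is (x, y)₁ = (0.788, -0.615).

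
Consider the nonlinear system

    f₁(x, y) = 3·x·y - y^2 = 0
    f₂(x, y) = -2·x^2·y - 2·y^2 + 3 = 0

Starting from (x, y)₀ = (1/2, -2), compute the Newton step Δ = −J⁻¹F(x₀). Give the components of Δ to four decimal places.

At (1/2, -2): F = (-7.0000, -4.0000).
Jacobian J = [[3·y, 3·x - 2·y], [-4·x·y, -2·x^2 - 4·y]].
At the point, J = [[-6.0000, 5.5000], [4.0000, 7.5000]] (det J = -67.0000).
Solving J·Δ = −F gives Δ = (-0.4552, 0.7761).

(-0.4552, 0.7761)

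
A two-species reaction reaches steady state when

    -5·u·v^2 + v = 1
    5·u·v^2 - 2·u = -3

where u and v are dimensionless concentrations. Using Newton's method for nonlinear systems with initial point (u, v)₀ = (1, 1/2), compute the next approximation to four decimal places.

(1.0270, 0.0541)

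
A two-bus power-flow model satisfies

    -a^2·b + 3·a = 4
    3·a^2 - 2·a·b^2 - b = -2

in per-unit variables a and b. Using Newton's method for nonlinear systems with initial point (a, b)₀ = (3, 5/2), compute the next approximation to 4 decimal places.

(1.9478, 1.9585)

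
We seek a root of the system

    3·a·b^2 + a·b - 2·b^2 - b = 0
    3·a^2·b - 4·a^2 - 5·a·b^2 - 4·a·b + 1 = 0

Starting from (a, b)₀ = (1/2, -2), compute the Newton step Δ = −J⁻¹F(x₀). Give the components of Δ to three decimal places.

(-0.021, 0.805)

At (1/2, -2): F = (-1.000, -7.500).
Jacobian J = [[3·b^2 + b, 6·a·b + a - 4·b - 1], [6·a·b - 8·a - 5·b^2 - 4·b, 3·a^2 - 10·a·b - 4·a]].
At the point, J = [[10.000, 1.500], [-22.000, 8.750]] (det J = 120.500).
Solving J·Δ = −F gives Δ = (-0.021, 0.805).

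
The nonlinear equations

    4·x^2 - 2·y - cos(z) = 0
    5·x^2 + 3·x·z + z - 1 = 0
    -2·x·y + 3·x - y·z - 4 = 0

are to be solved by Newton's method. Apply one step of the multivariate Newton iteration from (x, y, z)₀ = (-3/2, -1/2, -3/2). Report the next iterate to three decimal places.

At (-3/2, -1/2, -3/2): F = (9.92926, 15.500, -10.750).
Jacobian J = [[8·x, -2, sin(z)], [10·x + 3·z, 0, 3·x + 1], [-2·y + 3, -2·x - z, -y]].
At the point, J = [[-12.000, -2.000, -0.99749], [-19.500, 0.000, -3.500], [4.000, 4.500, 0.500]] (det J = -92.96981).
Solving J·Δ = −F gives Δ = (0.291, 1.818, 2.807).
Then the next iterate is (x, y, z)₁ = (-1.209, 1.318, 1.307).

(-1.209, 1.318, 1.307)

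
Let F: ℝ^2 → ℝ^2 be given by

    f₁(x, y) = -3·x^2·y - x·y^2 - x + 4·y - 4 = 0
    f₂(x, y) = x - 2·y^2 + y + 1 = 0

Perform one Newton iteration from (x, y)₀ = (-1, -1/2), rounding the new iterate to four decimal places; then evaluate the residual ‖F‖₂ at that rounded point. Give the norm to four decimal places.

2.7803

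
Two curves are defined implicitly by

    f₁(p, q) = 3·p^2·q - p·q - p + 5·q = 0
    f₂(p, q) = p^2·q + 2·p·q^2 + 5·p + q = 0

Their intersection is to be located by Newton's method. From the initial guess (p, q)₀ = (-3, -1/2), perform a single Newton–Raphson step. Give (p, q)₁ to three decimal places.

At (-3, -1/2): F = (-14.500, -21.500).
Jacobian J = [[6·p·q - q - 1, 3·p^2 - p + 5], [2·p·q + 2·q^2 + 5, p^2 + 4·p·q + 1]].
At the point, J = [[8.500, 35.000], [8.500, 16.000]] (det J = -161.500).
Solving J·Δ = −F gives Δ = (3.223, -0.368).
Then the next iterate is (p, q)₁ = (0.223, -0.868).

(0.223, -0.868)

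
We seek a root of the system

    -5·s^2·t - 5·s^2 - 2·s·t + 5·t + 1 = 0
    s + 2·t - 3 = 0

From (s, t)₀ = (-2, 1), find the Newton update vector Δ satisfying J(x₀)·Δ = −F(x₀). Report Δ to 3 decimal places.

(1.069, 0.966)

At (-2, 1): F = (-30.000, -3.000).
Jacobian J = [[-10·s·t - 10·s - 2·t, -5·s^2 - 2·s + 5], [1, 2]].
At the point, J = [[38.000, -11.000], [1.000, 2.000]] (det J = 87.000).
Solving J·Δ = −F gives Δ = (1.069, 0.966).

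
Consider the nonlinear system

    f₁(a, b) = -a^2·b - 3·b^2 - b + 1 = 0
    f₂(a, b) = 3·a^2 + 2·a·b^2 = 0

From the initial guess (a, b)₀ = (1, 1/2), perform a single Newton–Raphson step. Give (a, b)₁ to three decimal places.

At (1, 1/2): F = (-0.750, 3.500).
Jacobian J = [[-2·a·b, -a^2 - 6·b - 1], [6·a + 2·b^2, 4·a·b]].
At the point, J = [[-1.000, -5.000], [6.500, 2.000]] (det J = 30.500).
Solving J·Δ = −F gives Δ = (-0.525, -0.045).
Then the next iterate is (a, b)₁ = (0.475, 0.455).

(0.475, 0.455)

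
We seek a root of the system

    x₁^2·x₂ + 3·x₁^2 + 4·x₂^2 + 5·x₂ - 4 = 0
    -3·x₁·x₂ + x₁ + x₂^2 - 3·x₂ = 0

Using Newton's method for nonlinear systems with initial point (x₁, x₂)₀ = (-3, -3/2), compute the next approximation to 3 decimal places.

At (-3, -3/2): F = (11.000, -9.750).
Jacobian J = [[2·x₁·x₂ + 6·x₁, x₁^2 + 8·x₂ + 5], [-3·x₂ + 1, -3·x₁ + 2·x₂ - 3]].
At the point, J = [[-9.000, 2.000], [5.500, 3.000]] (det J = -38.000).
Solving J·Δ = −F gives Δ = (1.382, 0.717).
Then the next iterate is (x₁, x₂)₁ = (-1.618, -0.783).

(-1.618, -0.783)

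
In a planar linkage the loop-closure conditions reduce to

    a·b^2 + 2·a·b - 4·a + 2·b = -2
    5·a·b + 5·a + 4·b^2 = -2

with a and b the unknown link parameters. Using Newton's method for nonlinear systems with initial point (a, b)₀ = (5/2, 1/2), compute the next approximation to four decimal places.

At (5/2, 1/2): F = (-3.8750, 21.7500).
Jacobian J = [[b^2 + 2·b - 4, 2·a·b + 2·a + 2], [5·b + 5, 5·a + 8·b]].
At the point, J = [[-2.7500, 9.5000], [7.5000, 16.5000]] (det J = -116.6250).
Solving J·Δ = −F gives Δ = (-2.3199, -0.2637).
Then the next iterate is (a, b)₁ = (0.1801, 0.2363).

(0.1801, 0.2363)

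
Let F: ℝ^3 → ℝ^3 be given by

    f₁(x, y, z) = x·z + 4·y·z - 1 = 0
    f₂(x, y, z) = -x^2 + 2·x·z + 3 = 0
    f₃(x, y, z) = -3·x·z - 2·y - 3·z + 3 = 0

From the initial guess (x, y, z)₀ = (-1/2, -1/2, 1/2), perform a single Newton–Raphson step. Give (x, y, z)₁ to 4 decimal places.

At (-1/2, -1/2, 1/2): F = (-2.2500, 2.2500, 3.2500).
Jacobian J = [[z, 4·z, x + 4·y], [-2·x + 2·z, 0, 2·x], [-3·z, -2, -3·x - 3]].
At the point, J = [[0.5000, 2.0000, -2.5000], [2.0000, 0.0000, -1.0000], [-1.5000, -2.0000, -1.5000]] (det J = 18.0000).
Solving J·Δ = −F gives Δ = (-0.8889, 1.9375, 0.4722).
Then the next iterate is (x, y, z)₁ = (-1.3889, 1.4375, 0.9722).

(-1.3889, 1.4375, 0.9722)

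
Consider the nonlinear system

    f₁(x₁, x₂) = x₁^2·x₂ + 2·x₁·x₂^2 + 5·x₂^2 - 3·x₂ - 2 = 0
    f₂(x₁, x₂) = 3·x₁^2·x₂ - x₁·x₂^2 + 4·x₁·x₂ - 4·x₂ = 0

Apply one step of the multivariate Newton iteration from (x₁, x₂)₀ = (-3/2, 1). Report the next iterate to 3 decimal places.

(-1.797, 1.139)

At (-3/2, 1): F = (-0.750, -1.750).
Jacobian J = [[2·x₁·x₂ + 2·x₂^2, x₁^2 + 4·x₁·x₂ + 10·x₂ - 3], [6·x₁·x₂ - x₂^2 + 4·x₂, 3·x₁^2 - 2·x₁·x₂ + 4·x₁ - 4]].
At the point, J = [[-1.000, 3.250], [-6.000, -0.250]] (det J = 19.750).
Solving J·Δ = −F gives Δ = (-0.297, 0.139).
Then the next iterate is (x₁, x₂)₁ = (-1.797, 1.139).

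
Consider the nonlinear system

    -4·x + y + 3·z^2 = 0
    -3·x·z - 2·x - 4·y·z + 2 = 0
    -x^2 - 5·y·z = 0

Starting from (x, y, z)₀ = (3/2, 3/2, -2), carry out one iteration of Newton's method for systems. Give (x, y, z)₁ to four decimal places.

(0.5723, 0.5905, -1.1416)

At (3/2, 3/2, -2): F = (7.5000, 20.0000, 12.7500).
Jacobian J = [[-4, 1, 6·z], [-3·z - 2, -4·z, -3·x - 4·y], [-2·x, -5·z, -5·y]].
At the point, J = [[-4.0000, 1.0000, -12.0000], [4.0000, 8.0000, -10.5000], [-3.0000, 10.0000, -7.5000]] (det J = -886.5000).
Solving J·Δ = −F gives Δ = (-0.9277, -0.9095, 0.8584).
Then the next iterate is (x, y, z)₁ = (0.5723, 0.5905, -1.1416).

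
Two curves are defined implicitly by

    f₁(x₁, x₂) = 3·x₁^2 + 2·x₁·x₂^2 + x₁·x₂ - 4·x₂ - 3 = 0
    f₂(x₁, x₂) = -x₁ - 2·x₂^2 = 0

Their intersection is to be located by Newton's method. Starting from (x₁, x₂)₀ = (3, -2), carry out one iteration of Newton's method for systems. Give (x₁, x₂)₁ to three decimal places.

(2.251, -0.719)

At (3, -2): F = (50.000, -11.000).
Jacobian J = [[6·x₁ + 2·x₂^2 + x₂, 4·x₁·x₂ + x₁ - 4], [-1, -4·x₂]].
At the point, J = [[24.000, -25.000], [-1.000, 8.000]] (det J = 167.000).
Solving J·Δ = −F gives Δ = (-0.749, 1.281).
Then the next iterate is (x₁, x₂)₁ = (2.251, -0.719).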